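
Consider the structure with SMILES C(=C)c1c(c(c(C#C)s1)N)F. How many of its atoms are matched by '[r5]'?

The query [r5] means: r5 matches atoms in a five-membered ring.
Check the 11 heavy atoms by environment: 1× s (aromatic, in 5-ring) → match; 4× c (aromatic, in 5-ring) → match; 4× C (acyclic) → no; 1× F (acyclic) → no; 1× N (acyclic) → no.
Summing the matching environments: 1 + 4 = 5 matching atoms.

5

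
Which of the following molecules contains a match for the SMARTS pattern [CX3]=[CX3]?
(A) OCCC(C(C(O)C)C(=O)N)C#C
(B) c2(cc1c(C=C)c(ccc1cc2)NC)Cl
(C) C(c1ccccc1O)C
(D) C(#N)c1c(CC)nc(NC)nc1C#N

B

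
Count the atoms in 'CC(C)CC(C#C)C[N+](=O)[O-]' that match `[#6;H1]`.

3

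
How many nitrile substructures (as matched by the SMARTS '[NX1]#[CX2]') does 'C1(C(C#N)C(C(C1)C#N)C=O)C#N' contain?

3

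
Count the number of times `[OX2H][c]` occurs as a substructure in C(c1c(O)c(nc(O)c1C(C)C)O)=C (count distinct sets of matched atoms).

[OX2H][c] is the SMARTS for a phenol: a hydroxyl oxygen attached to an aromatic carbon.
The molecule carries 3 separate instances of a hydroxyl group (-OH) meeting every constraint; each maps to a distinct set of atoms, giving 3 matches.

3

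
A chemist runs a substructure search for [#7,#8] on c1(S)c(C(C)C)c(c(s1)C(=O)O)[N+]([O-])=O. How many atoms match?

5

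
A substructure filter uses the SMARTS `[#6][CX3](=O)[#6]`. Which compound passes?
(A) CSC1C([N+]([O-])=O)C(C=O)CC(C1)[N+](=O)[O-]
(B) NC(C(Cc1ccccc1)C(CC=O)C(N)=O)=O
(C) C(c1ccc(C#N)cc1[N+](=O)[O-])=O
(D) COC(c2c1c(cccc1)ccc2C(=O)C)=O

[#6][CX3](=O)[#6] describes a carbonyl carbon (no H) flanked by two carbons (a ketone).
(A) has an aldehyde (-CHO) but the carbonyl carbon has H1, so it is not flanked by two carbons.
(B) has a primary amide (-C(=O)NH2) but one neighbour of the carbonyl carbon is N, not C.
(C) has an aldehyde (-CHO) but the carbonyl carbon has H1, so it is not flanked by two carbons.
(D) contains an acetyl/ketone group (-C(=O)CH3), which satisfies every atom and bond constraint.
So the answer is (D).

D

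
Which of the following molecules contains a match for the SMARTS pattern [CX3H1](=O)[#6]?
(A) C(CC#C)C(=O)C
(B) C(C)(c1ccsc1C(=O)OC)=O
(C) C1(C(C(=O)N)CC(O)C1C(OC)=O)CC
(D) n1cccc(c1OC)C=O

D

[CX3H1](=O)[#6] describes an sp2 carbon with one H, double-bonded to O and single-bonded to carbon (an aldehyde).
(A) has an acetyl/ketone group (-C(=O)CH3) but the carbonyl carbon has H0 (two carbon neighbours), not H1.
(B) has an acetyl/ketone group (-C(=O)CH3) but the carbonyl carbon has H0 (two carbon neighbours), not H1.
(C) has a methyl-ester group (-C(=O)OCH3) but the carbonyl carbon has H0, not H1.
(D) contains an aldehyde (-CHO), which satisfies every atom and bond constraint.
So the answer is (D).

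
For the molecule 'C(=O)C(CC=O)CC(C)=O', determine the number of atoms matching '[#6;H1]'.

3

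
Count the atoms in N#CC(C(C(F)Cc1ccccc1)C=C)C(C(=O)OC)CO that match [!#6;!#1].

The query [!#6;!#1] means: not carbon and not hydrogen — any heteroatom.
Check the 22 heavy atoms by environment: 11× C → no; 1× F → match; 1× N → match; 6× c (aromatic) → no; 3× O → match.
Summing the matching environments: 1 + 1 + 3 = 5 matching atoms.

5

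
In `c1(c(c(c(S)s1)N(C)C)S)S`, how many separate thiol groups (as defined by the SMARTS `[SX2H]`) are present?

3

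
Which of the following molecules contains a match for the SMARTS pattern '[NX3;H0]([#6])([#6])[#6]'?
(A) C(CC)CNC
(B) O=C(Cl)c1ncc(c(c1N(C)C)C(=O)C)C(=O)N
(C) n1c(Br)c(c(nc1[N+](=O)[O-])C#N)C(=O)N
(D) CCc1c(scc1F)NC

[NX3;H0]([#6])([#6])[#6] describes a trivalent nitrogen with no H, bonded to three carbons (a tertiary amine).
(A) has an N-methylamino group (-NHCH3) but the nitrogen still has one H (H1), not H0.
(B) contains a dimethylamino group (-N(CH3)2), which satisfies every atom and bond constraint.
(C) has a primary amide (-C(=O)NH2) but the amide nitrogen has H2 and only one carbon neighbour.
(D) has an N-methylamino group (-NHCH3) but the nitrogen still has one H (H1), not H0.
So the answer is (B).

B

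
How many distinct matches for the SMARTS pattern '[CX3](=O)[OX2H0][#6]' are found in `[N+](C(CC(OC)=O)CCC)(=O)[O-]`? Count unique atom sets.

1

[CX3](=O)[OX2H0][#6] is the SMARTS for an ester: a carbonyl carbon bonded to an oxygen that is itself bonded to carbon (no H on that O).
Exactly one fragment in the molecule meets all constraints, giving 1 match.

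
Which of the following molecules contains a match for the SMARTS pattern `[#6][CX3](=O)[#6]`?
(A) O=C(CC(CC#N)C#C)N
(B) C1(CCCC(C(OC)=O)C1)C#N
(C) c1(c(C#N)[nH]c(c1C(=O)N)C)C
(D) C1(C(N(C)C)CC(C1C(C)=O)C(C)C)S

[#6][CX3](=O)[#6] describes a carbonyl carbon (no H) flanked by two carbons (a ketone).
(A) has a primary amide (-C(=O)NH2) but one neighbour of the carbonyl carbon is N, not C.
(B) has a methyl-ester group (-C(=O)OCH3) but one neighbour of the carbonyl carbon is O, not C.
(C) has a primary amide (-C(=O)NH2) but one neighbour of the carbonyl carbon is N, not C.
(D) contains an acetyl/ketone group (-C(=O)CH3), which satisfies every atom and bond constraint.
So the answer is (D).

D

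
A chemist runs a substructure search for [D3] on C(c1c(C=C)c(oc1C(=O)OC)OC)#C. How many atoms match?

Check the 15 heavy atoms by environment: 1× o (aromatic, D2) → no; 4× c (aromatic, D3) → match; 2× C (D2) → no; 4× C (D1) → no; 2× O (D2) → no; 1× C (D3) → match; 1× O (D1) → no.
Summing the matching environments: 4 + 1 = 5 matching atoms.

5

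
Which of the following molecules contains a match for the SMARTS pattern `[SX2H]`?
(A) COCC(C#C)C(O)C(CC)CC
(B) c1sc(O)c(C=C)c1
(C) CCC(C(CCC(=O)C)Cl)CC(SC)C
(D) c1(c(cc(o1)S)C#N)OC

D

[SX2H] describes an aliphatic sulfur with two connections, one being H (a thiol).
(A) has a hydroxyl group (-OH) but it is an -OH, not an -SH.
(B) has a hydroxyl group (-OH) but it is an -OH, not an -SH.
(C) has a methylthio ether (-SCH3) but the sulfur has H0 (bonded to two carbons), not H1.
(D) contains a thiol (-SH), which satisfies every atom and bond constraint.
So the answer is (D).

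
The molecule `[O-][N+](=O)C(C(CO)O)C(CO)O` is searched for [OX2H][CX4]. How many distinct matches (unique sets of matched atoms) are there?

[OX2H][CX4] is the SMARTS for an aliphatic alcohol: a hydroxyl oxygen bound to an sp3 (X4) carbon.
The molecule carries 4 separate instances of a hydroxyl group (-OH) meeting every constraint; each maps to a distinct set of atoms, giving 4 matches.

4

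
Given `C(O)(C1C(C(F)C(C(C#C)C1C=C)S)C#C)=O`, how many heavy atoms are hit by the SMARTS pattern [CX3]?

3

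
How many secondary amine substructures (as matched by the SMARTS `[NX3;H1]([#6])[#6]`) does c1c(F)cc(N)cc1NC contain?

[NX3;H1]([#6])[#6] is the SMARTS for a secondary amine: a trivalent nitrogen with one H, bonded to two carbons.
Exactly one fragment in the molecule meets all constraints, giving 1 match.

1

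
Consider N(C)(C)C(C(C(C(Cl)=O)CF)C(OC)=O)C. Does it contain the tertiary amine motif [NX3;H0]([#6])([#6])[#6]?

Yes

The pattern [NX3;H0]([#6])([#6])[#6] describes a trivalent nitrogen with no H, bonded to three carbons — a tertiary amine.
The molecule carries a dimethylamino group (-N(CH3)2), whose atoms satisfy every constraint of the query, so the pattern matches.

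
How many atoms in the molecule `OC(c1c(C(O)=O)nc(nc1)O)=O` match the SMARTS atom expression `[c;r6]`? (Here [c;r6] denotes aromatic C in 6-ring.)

The query [c;r6] means: aromatic carbon that belongs to a six-membered ring.
Check the 13 heavy atoms by environment: 2× n (aromatic, in 6-ring) → no; 4× c (aromatic, in 6-ring) → match; 5× O (acyclic) → no; 2× C (acyclic) → no.
That gives 4 matching atoms.

4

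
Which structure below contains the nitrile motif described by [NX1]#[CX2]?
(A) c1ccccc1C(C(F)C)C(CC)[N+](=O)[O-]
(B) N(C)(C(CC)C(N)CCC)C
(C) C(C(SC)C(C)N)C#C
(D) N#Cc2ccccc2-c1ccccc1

D

[NX1]#[CX2] describes a nitrogen triple-bonded to a two-connected carbon (a nitrile).
(A) has a nitro group (-[N+](=O)[O-]) but there is no C#N triple bond.
(B) has a primary amino group (-NH2) but the nitrogen is NX3 (three connections), not NX1 triple-bonded.
(C) has a primary amino group (-NH2) but the nitrogen is NX3 (three connections), not NX1 triple-bonded.
(D) contains a nitrile (-C#N), which satisfies every atom and bond constraint.
So the answer is (D).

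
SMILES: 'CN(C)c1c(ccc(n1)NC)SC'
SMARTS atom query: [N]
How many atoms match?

2

The query [N] means: uppercase N matches aliphatic (non-aromatic) nitrogen only.
Check the 13 heavy atoms by environment: 1× n (aromatic) → no; 5× c (aromatic) → no; 2× N → match; 4× C → no; 1× S → no.
That gives 2 matching atoms.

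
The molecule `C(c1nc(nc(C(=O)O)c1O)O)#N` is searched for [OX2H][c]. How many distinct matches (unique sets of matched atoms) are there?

2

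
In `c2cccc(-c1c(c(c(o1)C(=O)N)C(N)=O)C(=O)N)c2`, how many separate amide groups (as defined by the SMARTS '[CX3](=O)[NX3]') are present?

3

[CX3](=O)[NX3] is the SMARTS for an amide: a carbonyl carbon bonded to a trivalent nitrogen.
The molecule carries 3 separate instances of a primary amide (-C(=O)NH2) meeting every constraint; each maps to a distinct set of atoms, giving 3 matches.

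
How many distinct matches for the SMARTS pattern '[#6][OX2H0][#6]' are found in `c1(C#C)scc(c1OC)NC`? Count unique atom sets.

1

[#6][OX2H0][#6] is the SMARTS for an ether: an aliphatic oxygen bridging two carbons with no H on the oxygen.
Exactly one fragment in the molecule meets all constraints, giving 1 match.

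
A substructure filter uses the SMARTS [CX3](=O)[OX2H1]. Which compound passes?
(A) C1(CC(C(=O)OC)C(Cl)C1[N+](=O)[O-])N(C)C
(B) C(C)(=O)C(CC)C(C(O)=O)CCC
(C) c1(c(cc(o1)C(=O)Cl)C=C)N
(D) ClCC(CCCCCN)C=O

B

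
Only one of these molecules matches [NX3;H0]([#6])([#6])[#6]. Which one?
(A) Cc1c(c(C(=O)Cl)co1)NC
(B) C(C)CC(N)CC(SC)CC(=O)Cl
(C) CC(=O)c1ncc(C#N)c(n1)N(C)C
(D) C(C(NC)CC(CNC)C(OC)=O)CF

C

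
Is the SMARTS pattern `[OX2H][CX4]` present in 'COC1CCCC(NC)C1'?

No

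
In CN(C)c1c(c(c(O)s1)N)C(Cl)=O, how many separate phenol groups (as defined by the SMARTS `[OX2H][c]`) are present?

[OX2H][c] is the SMARTS for a phenol: a hydroxyl oxygen attached to an aromatic carbon.
Exactly one fragment in the molecule meets all constraints, giving 1 match.

1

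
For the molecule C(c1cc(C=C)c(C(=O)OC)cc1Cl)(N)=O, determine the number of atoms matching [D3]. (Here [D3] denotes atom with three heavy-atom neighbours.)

Check the 16 heavy atoms by environment: 2× c (aromatic, D2) → no; 4× c (aromatic, D3) → match; 1× C (D2) → no; 2× C (D1) → no; 2× C (D3) → match; 2× O (D1) → no; 1× O (D2) → no; 1× Cl (D1) → no; 1× N (D1) → no.
Summing the matching environments: 4 + 2 = 6 matching atoms.

6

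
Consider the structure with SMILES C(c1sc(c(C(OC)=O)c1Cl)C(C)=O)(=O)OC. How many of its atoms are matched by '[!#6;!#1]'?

The query [!#6;!#1] means: not carbon and not hydrogen — any heteroatom.
Check the 17 heavy atoms by environment: 1× s (aromatic) → match; 4× c (aromatic) → no; 6× C → no; 5× O → match; 1× Cl → match.
Summing the matching environments: 1 + 5 + 1 = 7 matching atoms.

7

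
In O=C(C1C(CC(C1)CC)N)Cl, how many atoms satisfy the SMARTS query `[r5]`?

The query [r5] means: r5 matches atoms in a five-membered ring.
Check the 11 heavy atoms by environment: 5× C (in 5-ring) → match; 3× C (acyclic) → no; 1× O (acyclic) → no; 1× Cl (acyclic) → no; 1× N (acyclic) → no.
That gives 5 matching atoms.

5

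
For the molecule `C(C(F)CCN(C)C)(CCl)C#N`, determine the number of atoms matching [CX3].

0

The query [CX3] means: C with X3: aliphatic carbon with exactly 3 total connections.
Check the 12 heavy atoms by environment: 7× C (X4) → no; 1× Cl (X1) → no; 1× N (X3) → no; 1× C (X2) → no; 1× N (X1) → no; 1× F (X1) → no.
No environment satisfies the query, so 0 matching atoms.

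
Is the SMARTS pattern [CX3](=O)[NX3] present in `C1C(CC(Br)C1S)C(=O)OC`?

No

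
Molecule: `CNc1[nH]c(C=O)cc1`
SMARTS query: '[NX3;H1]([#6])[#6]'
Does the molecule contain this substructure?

Yes

The pattern [NX3;H1]([#6])[#6] describes a trivalent nitrogen with one H, bonded to two carbons — a secondary amine.
The molecule carries an N-methylamino group (-NHCH3), whose atoms satisfy every constraint of the query, so the pattern matches.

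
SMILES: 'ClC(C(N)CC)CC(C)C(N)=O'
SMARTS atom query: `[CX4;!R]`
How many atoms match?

7

The query [CX4;!R] means: aliphatic carbon with four total connections, not in a ring.
Check the 12 heavy atoms by environment: 7× C (X4, acyclic) → match; 2× N (X3, acyclic) → no; 1× C (X3, acyclic) → no; 1× O (X1, acyclic) → no; 1× Cl (X1, acyclic) → no.
That gives 7 matching atoms.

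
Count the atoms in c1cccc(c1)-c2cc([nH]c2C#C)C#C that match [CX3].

Check the 15 heavy atoms by environment: 1× n (aromatic, X3) → no; 10× c (aromatic, X3) → no; 4× C (X2) → no.
No environment satisfies the query, so 0 matching atoms.

0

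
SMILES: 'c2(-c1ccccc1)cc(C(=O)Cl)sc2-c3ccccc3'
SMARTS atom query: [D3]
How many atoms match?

6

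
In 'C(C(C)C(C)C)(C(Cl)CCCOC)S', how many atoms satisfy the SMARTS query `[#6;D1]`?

The query [#6;D1] means: carbon bonded to exactly one heavy atom.
Check the 14 heavy atoms by environment: 3× C (D2) → no; 4× C (D3) → no; 4× C (D1) → match; 1× S (D1) → no; 1× O (D2) → no; 1× Cl (D1) → no.
That gives 4 matching atoms.

4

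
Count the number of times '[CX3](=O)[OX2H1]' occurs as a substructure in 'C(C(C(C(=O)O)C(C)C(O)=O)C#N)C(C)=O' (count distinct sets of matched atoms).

2

[CX3](=O)[OX2H1] is the SMARTS for a carboxylic acid: an sp2 carbon double-bonded to O and single-bonded to an -OH oxygen.
The molecule carries 2 separate instances of a carboxylic acid group (-C(=O)OH) meeting every constraint; each maps to a distinct set of atoms, giving 2 matches.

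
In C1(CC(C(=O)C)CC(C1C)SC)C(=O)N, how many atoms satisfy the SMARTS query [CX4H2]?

The query [CX4H2] means: sp3 carbon (X4) with exactly two hydrogens.
Check the 15 heavy atoms by environment: 4× C (H1, X4) → no; 2× C (H2, X4) → match; 2× C (H0, X3) → no; 2× O (H0, X1) → no; 3× C (H3, X4) → no; 1× N (H2, X3) → no; 1× S (H0, X2) → no.
That gives 2 matching atoms.

2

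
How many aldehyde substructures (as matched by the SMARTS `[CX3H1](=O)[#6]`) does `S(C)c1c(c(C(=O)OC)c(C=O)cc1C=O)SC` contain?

[CX3H1](=O)[#6] is the SMARTS for an aldehyde: an sp2 carbon with one H, double-bonded to O and single-bonded to carbon.
The molecule carries 2 separate instances of an aldehyde (-CHO) meeting every constraint; each maps to a distinct set of atoms, giving 2 matches.

2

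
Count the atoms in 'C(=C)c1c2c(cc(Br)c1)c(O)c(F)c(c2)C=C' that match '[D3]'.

The query [D3] means: atom with exactly three heavy-atom neighbours.
Check the 17 heavy atoms by environment: 7× c (aromatic, D3) → match; 3× c (aromatic, D2) → no; 1× O (D1) → no; 2× C (D2) → no; 2× C (D1) → no; 1× F (D1) → no; 1× Br (D1) → no.
That gives 7 matching atoms.

7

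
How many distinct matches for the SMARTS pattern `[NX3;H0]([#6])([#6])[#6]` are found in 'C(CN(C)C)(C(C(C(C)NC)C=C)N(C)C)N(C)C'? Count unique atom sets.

3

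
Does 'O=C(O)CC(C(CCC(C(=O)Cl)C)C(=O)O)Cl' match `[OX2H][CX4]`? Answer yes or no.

The pattern [OX2H][CX4] describes a hydroxyl oxygen bound to an sp3 (X4) carbon — an aliphatic alcohol.
The closest candidate here is a carboxylic acid group (-C(=O)OH), but the -OH is on a CX3 carbonyl carbon, not a CX4 carbon. No other fragment satisfies the full query, so there is no match.

No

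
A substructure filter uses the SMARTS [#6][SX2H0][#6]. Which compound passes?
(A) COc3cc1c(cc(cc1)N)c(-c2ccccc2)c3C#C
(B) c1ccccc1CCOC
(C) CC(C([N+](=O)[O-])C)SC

C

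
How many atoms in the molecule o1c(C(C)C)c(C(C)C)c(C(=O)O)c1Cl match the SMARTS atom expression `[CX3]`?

The query [CX3] means: C with X3: aliphatic carbon with exactly 3 total connections.
Check the 15 heavy atoms by environment: 1× o (aromatic, X2) → no; 4× c (aromatic, X3) → no; 6× C (X4) → no; 1× Cl (X1) → no; 1× C (X3) → match; 1× O (X1) → no; 1× O (X2) → no.
That gives 1 matching atom.

1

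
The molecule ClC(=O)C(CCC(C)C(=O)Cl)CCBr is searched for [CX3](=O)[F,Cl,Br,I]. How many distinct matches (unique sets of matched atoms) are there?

2

[CX3](=O)[F,Cl,Br,I] is the SMARTS for an acyl halide: a carbonyl carbon bonded to a halogen.
The molecule carries 2 separate instances of an acyl chloride (-C(=O)Cl) meeting every constraint; each maps to a distinct set of atoms, giving 2 matches.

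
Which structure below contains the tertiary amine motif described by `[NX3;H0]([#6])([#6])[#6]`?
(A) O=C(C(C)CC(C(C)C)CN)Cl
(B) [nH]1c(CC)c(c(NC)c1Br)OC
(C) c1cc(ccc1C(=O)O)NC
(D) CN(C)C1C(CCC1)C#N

D

[NX3;H0]([#6])([#6])[#6] describes a trivalent nitrogen with no H, bonded to three carbons (a tertiary amine).
(A) has a primary amino group (-NH2) but the nitrogen has H2, not H0 with three carbons.
(B) has an N-methylamino group (-NHCH3) but the nitrogen still has one H (H1), not H0.
(C) has an N-methylamino group (-NHCH3) but the nitrogen still has one H (H1), not H0.
(D) contains a dimethylamino group (-N(CH3)2), which satisfies every atom and bond constraint.
So the answer is (D).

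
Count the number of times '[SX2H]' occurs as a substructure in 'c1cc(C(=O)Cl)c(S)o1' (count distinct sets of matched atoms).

[SX2H] is the SMARTS for a thiol: an aliphatic sulfur with two connections, one being H.
Exactly one fragment in the molecule meets all constraints, giving 1 match.

1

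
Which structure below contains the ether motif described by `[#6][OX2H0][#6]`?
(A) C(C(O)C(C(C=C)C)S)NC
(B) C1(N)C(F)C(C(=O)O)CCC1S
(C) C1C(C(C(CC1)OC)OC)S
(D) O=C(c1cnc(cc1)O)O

C

[#6][OX2H0][#6] describes an aliphatic oxygen bridging two carbons with no H on the oxygen (an ether).
(A) has a hydroxyl group (-OH) but the oxygen has H1, not H0 bridging two carbons.
(B) has a carboxylic acid group (-C(=O)OH) but the -OH oxygen has H1; the =O is OX1, not OX2.
(C) contains a methoxy ether (-OCH3), which satisfies every atom and bond constraint.
(D) has a carboxylic acid group (-C(=O)OH) but the -OH oxygen has H1; the =O is OX1, not OX2.
So the answer is (C).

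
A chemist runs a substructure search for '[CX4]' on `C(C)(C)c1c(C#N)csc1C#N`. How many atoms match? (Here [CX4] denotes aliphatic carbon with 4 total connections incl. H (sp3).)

Check the 12 heavy atoms by environment: 1× s (aromatic, X2) → no; 4× c (aromatic, X3) → no; 3× C (X4) → match; 2× C (X2) → no; 2× N (X1) → no.
That gives 3 matching atoms.

3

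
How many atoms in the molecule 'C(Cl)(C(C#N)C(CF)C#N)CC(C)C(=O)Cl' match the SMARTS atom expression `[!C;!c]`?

6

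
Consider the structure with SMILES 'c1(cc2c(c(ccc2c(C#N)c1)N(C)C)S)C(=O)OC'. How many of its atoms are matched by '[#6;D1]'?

3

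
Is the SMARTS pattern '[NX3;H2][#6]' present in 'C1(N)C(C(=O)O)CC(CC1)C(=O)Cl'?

Yes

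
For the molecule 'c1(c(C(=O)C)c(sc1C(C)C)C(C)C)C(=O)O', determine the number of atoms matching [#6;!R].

9

The query [#6;!R] means: carbon not in any ring.
Check the 17 heavy atoms by environment: 1× s (aromatic, in 5-ring) → no; 4× c (aromatic, in 5-ring) → no; 9× C (acyclic) → match; 3× O (acyclic) → no.
That gives 9 matching atoms.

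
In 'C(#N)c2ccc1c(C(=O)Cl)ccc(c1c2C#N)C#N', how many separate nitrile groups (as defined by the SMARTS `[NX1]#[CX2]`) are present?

[NX1]#[CX2] is the SMARTS for a nitrile: a nitrogen triple-bonded to a two-connected carbon.
The molecule carries 3 separate instances of a nitrile (-C#N) meeting every constraint; each maps to a distinct set of atoms, giving 3 matches.

3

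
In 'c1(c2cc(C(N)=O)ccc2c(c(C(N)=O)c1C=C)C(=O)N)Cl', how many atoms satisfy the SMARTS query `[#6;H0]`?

10

The query [#6;H0] means: any carbon with no attached hydrogen.
Check the 22 heavy atoms by environment: 7× c (aromatic, H0) → match; 3× c (aromatic, H1) → no; 1× C (H1) → no; 1× C (H2) → no; 1× Cl (H0) → no; 3× C (H0) → match; 3× O (H0) → no; 3× N (H2) → no.
Summing the matching environments: 7 + 3 = 10 matching atoms.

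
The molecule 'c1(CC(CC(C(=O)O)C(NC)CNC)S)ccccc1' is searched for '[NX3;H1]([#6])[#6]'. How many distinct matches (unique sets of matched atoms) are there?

[NX3;H1]([#6])[#6] is the SMARTS for a secondary amine: a trivalent nitrogen with one H, bonded to two carbons.
The molecule carries 2 separate instances of an N-methylamino group (-NHCH3) meeting every constraint; each maps to a distinct set of atoms, giving 2 matches.

2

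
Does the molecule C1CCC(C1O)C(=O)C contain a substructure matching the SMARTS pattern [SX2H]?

No

The pattern [SX2H] describes an aliphatic sulfur with two connections, one being H — a thiol.
The closest candidate here is a hydroxyl group (-OH), but it is an -OH, not an -SH. No other fragment satisfies the full query, so there is no match.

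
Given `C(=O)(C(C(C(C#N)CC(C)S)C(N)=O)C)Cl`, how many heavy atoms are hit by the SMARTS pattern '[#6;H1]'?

The query [#6;H1] means: any carbon bearing exactly one hydrogen.
Check the 16 heavy atoms by environment: 2× C (H3) → no; 4× C (H1) → match; 1× C (H2) → no; 3× C (H0) → no; 2× O (H0) → no; 1× Cl (H0) → no; 1× S (H1) → no; 1× N (H2) → no; 1× N (H0) → no.
That gives 4 matching atoms.

4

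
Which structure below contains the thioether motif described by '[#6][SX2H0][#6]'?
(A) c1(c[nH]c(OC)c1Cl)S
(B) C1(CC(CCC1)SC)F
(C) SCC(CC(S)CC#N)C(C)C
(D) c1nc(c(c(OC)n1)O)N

B

[#6][SX2H0][#6] describes an aliphatic sulfur bridging two carbons with no H on the sulfur (a thioether).
(A) has a thiol (-SH) but the sulfur has H1, not H0 bridging two carbons.
(B) contains a methylthio ether (-SCH3), which satisfies every atom and bond constraint.
(C) has a thiol (-SH) but the sulfur has H1, not H0 bridging two carbons.
(D) has a methoxy ether (-OCH3) but the bridging atom is O, not S.
So the answer is (B).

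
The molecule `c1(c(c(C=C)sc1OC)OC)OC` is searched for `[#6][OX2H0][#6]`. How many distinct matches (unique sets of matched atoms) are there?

[#6][OX2H0][#6] is the SMARTS for an ether: an aliphatic oxygen bridging two carbons with no H on the oxygen.
The molecule carries 3 separate instances of a methoxy ether (-OCH3) meeting every constraint; each maps to a distinct set of atoms, giving 3 matches.

3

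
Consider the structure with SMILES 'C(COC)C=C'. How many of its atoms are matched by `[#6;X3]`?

The query [#6;X3] means: any carbon (aromatic or not) with three total connections.
Check the 6 heavy atoms by environment: 3× C (X4) → no; 1× O (X2) → no; 2× C (X3) → match.
That gives 2 matching atoms.

2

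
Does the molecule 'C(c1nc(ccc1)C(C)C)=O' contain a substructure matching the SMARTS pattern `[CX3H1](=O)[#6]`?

Yes

The pattern [CX3H1](=O)[#6] describes an sp2 carbon with one H, double-bonded to O and single-bonded to carbon — an aldehyde.
The molecule carries an aldehyde (-CHO), whose atoms satisfy every constraint of the query, so the pattern matches.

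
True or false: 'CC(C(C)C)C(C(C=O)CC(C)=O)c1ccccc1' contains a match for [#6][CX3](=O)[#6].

True

The pattern [#6][CX3](=O)[#6] describes a carbonyl carbon (no H) flanked by two carbons — a ketone.
The molecule carries an acetyl/ketone group (-C(=O)CH3), whose atoms satisfy every constraint of the query, so the pattern matches.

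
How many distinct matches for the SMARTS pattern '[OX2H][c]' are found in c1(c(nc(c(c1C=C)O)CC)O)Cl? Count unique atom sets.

[OX2H][c] is the SMARTS for a phenol: a hydroxyl oxygen attached to an aromatic carbon.
The molecule carries 2 separate instances of a hydroxyl group (-OH) meeting every constraint; each maps to a distinct set of atoms, giving 2 matches.

2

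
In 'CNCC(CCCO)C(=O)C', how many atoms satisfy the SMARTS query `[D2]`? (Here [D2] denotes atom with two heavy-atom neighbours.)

5

The query [D2] means: atom with exactly two heavy-atom neighbours.
Check the 11 heavy atoms by environment: 4× C (D2) → match; 2× C (D3) → no; 2× O (D1) → no; 2× C (D1) → no; 1× N (D2) → match.
Summing the matching environments: 4 + 1 = 5 matching atoms.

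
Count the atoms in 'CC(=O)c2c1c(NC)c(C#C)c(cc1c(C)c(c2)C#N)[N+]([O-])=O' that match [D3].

10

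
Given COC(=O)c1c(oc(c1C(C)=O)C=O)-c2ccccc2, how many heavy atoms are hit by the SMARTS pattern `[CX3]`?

3

Check the 20 heavy atoms by environment: 1× o (aromatic, X2) → no; 10× c (aromatic, X3) → no; 3× C (X3) → match; 3× O (X1) → no; 2× C (X4) → no; 1× O (X2) → no.
That gives 3 matching atoms.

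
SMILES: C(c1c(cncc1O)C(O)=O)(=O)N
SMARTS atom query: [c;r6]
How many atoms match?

5

The query [c;r6] means: aromatic carbon that belongs to a six-membered ring.
Check the 13 heavy atoms by environment: 1× n (aromatic, in 6-ring) → no; 5× c (aromatic, in 6-ring) → match; 2× C (acyclic) → no; 4× O (acyclic) → no; 1× N (acyclic) → no.
That gives 5 matching atoms.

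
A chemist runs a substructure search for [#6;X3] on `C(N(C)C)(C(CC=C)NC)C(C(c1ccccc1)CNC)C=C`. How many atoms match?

10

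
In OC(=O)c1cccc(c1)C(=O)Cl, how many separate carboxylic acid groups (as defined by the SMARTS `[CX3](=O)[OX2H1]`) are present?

1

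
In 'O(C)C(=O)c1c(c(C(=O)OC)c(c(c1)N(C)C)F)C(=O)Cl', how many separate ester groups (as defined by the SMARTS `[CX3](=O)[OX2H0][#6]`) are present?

[CX3](=O)[OX2H0][#6] is the SMARTS for an ester: a carbonyl carbon bonded to an oxygen that is itself bonded to carbon (no H on that O).
The molecule carries 2 separate instances of a methyl-ester group (-C(=O)OCH3) meeting every constraint; each maps to a distinct set of atoms, giving 2 matches.

2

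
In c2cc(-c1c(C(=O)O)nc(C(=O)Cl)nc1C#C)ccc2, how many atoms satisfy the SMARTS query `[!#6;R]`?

The query [!#6;R] means: non-carbon atom that is part of a ring.
Check the 20 heavy atoms by environment: 2× n (aromatic, in 6-ring) → match; 10× c (aromatic, in 6-ring) → no; 4× C (acyclic) → no; 3× O (acyclic) → no; 1× Cl (acyclic) → no.
That gives 2 matching atoms.

2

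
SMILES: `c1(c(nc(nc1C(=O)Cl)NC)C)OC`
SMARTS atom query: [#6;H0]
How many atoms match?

5

Check the 14 heavy atoms by environment: 2× n (aromatic, H0) → no; 4× c (aromatic, H0) → match; 3× C (H3) → no; 2× O (H0) → no; 1× C (H0) → match; 1× Cl (H0) → no; 1× N (H1) → no.
Summing the matching environments: 4 + 1 = 5 matching atoms.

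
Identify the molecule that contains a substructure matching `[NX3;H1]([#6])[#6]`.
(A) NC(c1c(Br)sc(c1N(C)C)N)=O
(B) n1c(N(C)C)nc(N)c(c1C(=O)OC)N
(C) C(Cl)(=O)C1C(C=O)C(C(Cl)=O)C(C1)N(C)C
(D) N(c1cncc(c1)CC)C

D

[NX3;H1]([#6])[#6] describes a trivalent nitrogen with one H, bonded to two carbons (a secondary amine).
(A) has a dimethylamino group (-N(CH3)2) but the nitrogen has H0, not H1.
(B) has a primary amino group (-NH2) but the nitrogen has H2 and only one carbon neighbour.
(C) has a dimethylamino group (-N(CH3)2) but the nitrogen has H0, not H1.
(D) contains an N-methylamino group (-NHCH3), which satisfies every atom and bond constraint.
So the answer is (D).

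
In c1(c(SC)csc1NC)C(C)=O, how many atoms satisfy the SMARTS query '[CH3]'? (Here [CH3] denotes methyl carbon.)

3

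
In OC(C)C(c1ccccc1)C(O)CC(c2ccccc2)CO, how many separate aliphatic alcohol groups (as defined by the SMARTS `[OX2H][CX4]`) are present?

[OX2H][CX4] is the SMARTS for an aliphatic alcohol: a hydroxyl oxygen bound to an sp3 (X4) carbon.
The molecule carries 3 separate instances of a hydroxyl group (-OH) meeting every constraint; each maps to a distinct set of atoms, giving 3 matches.

3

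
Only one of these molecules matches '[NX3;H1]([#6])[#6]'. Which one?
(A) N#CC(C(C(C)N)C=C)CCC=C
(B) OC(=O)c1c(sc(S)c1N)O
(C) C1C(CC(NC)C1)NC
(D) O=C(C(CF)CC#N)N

C

[NX3;H1]([#6])[#6] describes a trivalent nitrogen with one H, bonded to two carbons (a secondary amine).
(A) has a primary amino group (-NH2) but the nitrogen has H2 and only one carbon neighbour.
(B) has a primary amino group (-NH2) but the nitrogen has H2 and only one carbon neighbour.
(C) contains an N-methylamino group (-NHCH3), which satisfies every atom and bond constraint.
(D) has a primary amide (-C(=O)NH2) but the -C(=O)NH2 nitrogen has H2, not H1.
So the answer is (C).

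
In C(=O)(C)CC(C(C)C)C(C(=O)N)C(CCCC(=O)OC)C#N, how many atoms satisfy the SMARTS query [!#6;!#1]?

6

The query [!#6;!#1] means: not carbon and not hydrogen — any heteroatom.
Check the 22 heavy atoms by environment: 16× C → no; 4× O → match; 2× N → match.
Summing the matching environments: 4 + 2 = 6 matching atoms.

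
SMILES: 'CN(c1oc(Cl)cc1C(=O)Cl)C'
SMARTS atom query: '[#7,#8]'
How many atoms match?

3

The query [#7,#8] means: nitrogen or oxygen (comma = OR).
Check the 12 heavy atoms by environment: 1× o (aromatic) → match; 4× c (aromatic) → no; 2× Cl → no; 3× C → no; 1× O → match; 1× N → match.
Summing the matching environments: 1 + 1 + 1 = 3 matching atoms.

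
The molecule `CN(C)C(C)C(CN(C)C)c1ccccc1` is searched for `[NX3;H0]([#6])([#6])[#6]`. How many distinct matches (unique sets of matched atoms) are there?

[NX3;H0]([#6])([#6])[#6] is the SMARTS for a tertiary amine: a trivalent nitrogen with no H, bonded to three carbons.
The molecule carries 2 separate instances of a dimethylamino group (-N(CH3)2) meeting every constraint; each maps to a distinct set of atoms, giving 2 matches.

2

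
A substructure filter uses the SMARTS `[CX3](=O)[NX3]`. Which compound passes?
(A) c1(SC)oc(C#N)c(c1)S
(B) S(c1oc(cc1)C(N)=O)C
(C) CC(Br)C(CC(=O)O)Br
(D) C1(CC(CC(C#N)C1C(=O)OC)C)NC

[CX3](=O)[NX3] describes a carbonyl carbon bonded to a trivalent nitrogen (an amide).
(A) has a nitrile (-C#N) but the nitrile N is NX1 (triple-bonded), not NX3.
(B) contains a primary amide (-C(=O)NH2), which satisfies every atom and bond constraint.
(C) has a carboxylic acid group (-C(=O)OH) but the carbonyl is bonded to O, not to an NX3 nitrogen.
(D) has a nitrile (-C#N) but the nitrile N is NX1 (triple-bonded), not NX3.
So the answer is (B).

B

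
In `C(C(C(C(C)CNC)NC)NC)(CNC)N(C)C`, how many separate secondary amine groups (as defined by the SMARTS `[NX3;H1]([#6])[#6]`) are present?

[NX3;H1]([#6])[#6] is the SMARTS for a secondary amine: a trivalent nitrogen with one H, bonded to two carbons.
The molecule carries 4 separate instances of an N-methylamino group (-NHCH3) meeting every constraint; each maps to a distinct set of atoms, giving 4 matches.

4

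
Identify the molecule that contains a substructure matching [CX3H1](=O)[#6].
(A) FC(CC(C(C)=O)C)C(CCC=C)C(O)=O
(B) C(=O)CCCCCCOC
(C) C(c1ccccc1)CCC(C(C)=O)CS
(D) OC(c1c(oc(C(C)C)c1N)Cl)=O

[CX3H1](=O)[#6] describes an sp2 carbon with one H, double-bonded to O and single-bonded to carbon (an aldehyde).
(A) has an acetyl/ketone group (-C(=O)CH3) but the carbonyl carbon has H0 (two carbon neighbours), not H1.
(B) contains an aldehyde (-CHO), which satisfies every atom and bond constraint.
(C) has an acetyl/ketone group (-C(=O)CH3) but the carbonyl carbon has H0 (two carbon neighbours), not H1.
(D) has a carboxylic acid group (-C(=O)OH) but the carbonyl carbon has H0 and is bonded to O, not H1.
So the answer is (B).

B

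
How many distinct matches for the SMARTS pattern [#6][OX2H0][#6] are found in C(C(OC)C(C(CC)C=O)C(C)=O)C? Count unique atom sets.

[#6][OX2H0][#6] is the SMARTS for an ether: an aliphatic oxygen bridging two carbons with no H on the oxygen.
Exactly one fragment in the molecule meets all constraints, giving 1 match.

1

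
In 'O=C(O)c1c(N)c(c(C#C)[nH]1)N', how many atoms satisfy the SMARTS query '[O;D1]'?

2

The query [O;D1] means: aliphatic oxygen bonded to exactly one heavy atom.
Check the 12 heavy atoms by environment: 1× n (aromatic, D2) → no; 4× c (aromatic, D3) → no; 2× N (D1) → no; 1× C (D3) → no; 2× O (D1) → match; 1× C (D2) → no; 1× C (D1) → no.
That gives 2 matching atoms.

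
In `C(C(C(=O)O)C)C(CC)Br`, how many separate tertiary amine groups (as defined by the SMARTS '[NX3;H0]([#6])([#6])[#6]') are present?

[NX3;H0]([#6])([#6])[#6] is the SMARTS for a tertiary amine: a trivalent nitrogen with no H, bonded to three carbons.
No fragment in the molecule satisfies every constraint, giving 0 matches.

0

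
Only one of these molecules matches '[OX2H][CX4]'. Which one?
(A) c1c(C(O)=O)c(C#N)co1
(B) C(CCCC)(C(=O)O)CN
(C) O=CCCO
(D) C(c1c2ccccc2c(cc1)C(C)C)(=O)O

C

[OX2H][CX4] describes a hydroxyl oxygen bound to an sp3 (X4) carbon (an aliphatic alcohol).
(A) has a carboxylic acid group (-C(=O)OH) but the -OH is on a CX3 carbonyl carbon, not a CX4 carbon.
(B) has a carboxylic acid group (-C(=O)OH) but the -OH is on a CX3 carbonyl carbon, not a CX4 carbon.
(C) contains a hydroxyl group (-OH), which satisfies every atom and bond constraint.
(D) has a carboxylic acid group (-C(=O)OH) but the -OH is on a CX3 carbonyl carbon, not a CX4 carbon.
So the answer is (C).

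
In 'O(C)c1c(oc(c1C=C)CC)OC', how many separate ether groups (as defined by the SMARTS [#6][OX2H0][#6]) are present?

2

[#6][OX2H0][#6] is the SMARTS for an ether: an aliphatic oxygen bridging two carbons with no H on the oxygen.
The molecule carries 2 separate instances of a methoxy ether (-OCH3) meeting every constraint; each maps to a distinct set of atoms, giving 2 matches.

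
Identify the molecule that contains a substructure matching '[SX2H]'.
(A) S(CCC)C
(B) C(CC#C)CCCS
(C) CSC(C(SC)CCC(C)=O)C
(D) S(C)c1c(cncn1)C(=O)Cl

[SX2H] describes an aliphatic sulfur with two connections, one being H (a thiol).
(A) has a methylthio ether (-SCH3) but the sulfur has H0 (bonded to two carbons), not H1.
(B) contains a thiol (-SH), which satisfies every atom and bond constraint.
(C) has a methylthio ether (-SCH3) but the sulfur has H0 (bonded to two carbons), not H1.
(D) has a methylthio ether (-SCH3) but the sulfur has H0 (bonded to two carbons), not H1.
So the answer is (B).

B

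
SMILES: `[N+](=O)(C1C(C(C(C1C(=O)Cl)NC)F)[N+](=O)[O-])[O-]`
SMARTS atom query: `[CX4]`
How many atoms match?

The query [CX4] means: C with X4: aliphatic carbon with exactly 4 total connections (bonds + H).
Check the 17 heavy atoms by environment: 6× C (X4) → match; 2× N (charge +1, X3) → no; 2× O (charge -1, X1) → no; 3× O (X1) → no; 1× F (X1) → no; 1× N (X3) → no; 1× C (X3) → no; 1× Cl (X1) → no.
That gives 6 matching atoms.

6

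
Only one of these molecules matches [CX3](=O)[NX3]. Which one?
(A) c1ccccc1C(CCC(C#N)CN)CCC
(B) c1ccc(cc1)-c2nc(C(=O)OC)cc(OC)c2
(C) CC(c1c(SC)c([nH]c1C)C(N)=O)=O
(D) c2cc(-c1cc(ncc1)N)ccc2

[CX3](=O)[NX3] describes a carbonyl carbon bonded to a trivalent nitrogen (an amide).
(A) has a nitrile (-C#N) but the nitrile N is NX1 (triple-bonded), not NX3.
(B) has a methyl-ester group (-C(=O)OCH3) but the carbonyl is bonded to O, not to an NX3 nitrogen.
(C) contains a primary amide (-C(=O)NH2), which satisfies every atom and bond constraint.
(D) has a primary amino group (-NH2) but the -NH2 is not attached to a carbonyl carbon.
So the answer is (C).

C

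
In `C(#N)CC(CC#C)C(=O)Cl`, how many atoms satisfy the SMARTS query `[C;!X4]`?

4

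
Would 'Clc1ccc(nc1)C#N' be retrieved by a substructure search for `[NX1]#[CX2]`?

The pattern [NX1]#[CX2] describes a nitrogen triple-bonded to a two-connected carbon — a nitrile.
The molecule carries a nitrile (-C#N), whose atoms satisfy every constraint of the query, so the pattern matches.

Yes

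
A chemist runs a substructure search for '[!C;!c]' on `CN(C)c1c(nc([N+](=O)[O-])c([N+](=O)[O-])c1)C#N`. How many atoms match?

9

The query [!C;!c] means: neither aliphatic nor aromatic carbon — same as [!#6].
Check the 17 heavy atoms by environment: 1× n (aromatic) → match; 5× c (aromatic) → no; 2× N (charge +1) → match; 2× O (charge -1) → match; 2× O → match; 3× C → no; 2× N → match.
Summing the matching environments: 1 + 2 + 2 + 2 + 2 = 9 matching atoms.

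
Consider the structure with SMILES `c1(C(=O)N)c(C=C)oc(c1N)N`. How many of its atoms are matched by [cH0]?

The query [cH0] means: aromatic carbon with no attached hydrogen (substituted or ring-fusion).
Check the 12 heavy atoms by environment: 1× o (aromatic, H0) → no; 4× c (aromatic, H0) → match; 3× N (H2) → no; 1× C (H0) → no; 1× O (H0) → no; 1× C (H1) → no; 1× C (H2) → no.
That gives 4 matching atoms.

4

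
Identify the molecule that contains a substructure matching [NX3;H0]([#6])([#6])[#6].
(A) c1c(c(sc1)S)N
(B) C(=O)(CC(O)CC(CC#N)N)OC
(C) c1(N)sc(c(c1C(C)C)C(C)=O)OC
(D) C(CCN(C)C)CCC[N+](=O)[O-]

D

[NX3;H0]([#6])([#6])[#6] describes a trivalent nitrogen with no H, bonded to three carbons (a tertiary amine).
(A) has a primary amino group (-NH2) but the nitrogen has H2, not H0 with three carbons.
(B) has a primary amino group (-NH2) but the nitrogen has H2, not H0 with three carbons.
(C) has a primary amino group (-NH2) but the nitrogen has H2, not H0 with three carbons.
(D) contains a dimethylamino group (-N(CH3)2), which satisfies every atom and bond constraint.
So the answer is (D).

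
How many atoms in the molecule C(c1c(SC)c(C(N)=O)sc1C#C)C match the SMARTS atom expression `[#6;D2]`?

2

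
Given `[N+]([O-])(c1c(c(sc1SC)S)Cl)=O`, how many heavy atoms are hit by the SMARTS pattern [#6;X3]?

4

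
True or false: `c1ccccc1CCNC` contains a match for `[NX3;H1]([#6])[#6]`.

True

The pattern [NX3;H1]([#6])[#6] describes a trivalent nitrogen with one H, bonded to two carbons — a secondary amine.
The molecule carries an N-methylamino group (-NHCH3), whose atoms satisfy every constraint of the query, so the pattern matches.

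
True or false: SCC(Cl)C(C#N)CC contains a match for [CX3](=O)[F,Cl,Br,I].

False

The pattern [CX3](=O)[F,Cl,Br,I] describes a carbonyl carbon bonded to a halogen — an acyl halide.
The closest candidate here is a chloro substituent, but the Cl is not on a carbonyl carbon. No other fragment satisfies the full query, so there is no match.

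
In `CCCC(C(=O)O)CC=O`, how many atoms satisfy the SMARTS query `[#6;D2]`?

4

Check the 10 heavy atoms by environment: 4× C (D2) → match; 2× C (D3) → no; 3× O (D1) → no; 1× C (D1) → no.
That gives 4 matching atoms.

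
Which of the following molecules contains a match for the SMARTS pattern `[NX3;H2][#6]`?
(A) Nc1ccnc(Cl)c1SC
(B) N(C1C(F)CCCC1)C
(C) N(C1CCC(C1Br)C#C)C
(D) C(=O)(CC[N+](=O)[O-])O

[NX3;H2][#6] describes a trivalent nitrogen with two H attached to carbon (a primary amine).
(A) contains a primary amino group (-NH2), which satisfies every atom and bond constraint.
(B) has an N-methylamino group (-NHCH3) but the nitrogen bears two carbons and only one H (H1), not H2.
(C) has an N-methylamino group (-NHCH3) but the nitrogen bears two carbons and only one H (H1), not H2.
(D) has a nitro group (-[N+](=O)[O-]) but the nitrogen is [N+] with no H, not NX3H2.
So the answer is (A).

A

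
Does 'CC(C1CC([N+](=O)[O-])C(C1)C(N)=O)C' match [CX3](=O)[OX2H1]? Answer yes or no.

No

The pattern [CX3](=O)[OX2H1] describes an sp2 carbon double-bonded to O and single-bonded to an -OH oxygen — a carboxylic acid.
The closest candidate here is a primary amide (-C(=O)NH2), but the carbonyl is bonded to N, not to an -OH oxygen. No other fragment satisfies the full query, so there is no match.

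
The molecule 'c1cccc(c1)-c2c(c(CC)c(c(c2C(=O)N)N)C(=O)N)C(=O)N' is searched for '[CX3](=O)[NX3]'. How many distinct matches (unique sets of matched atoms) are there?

[CX3](=O)[NX3] is the SMARTS for an amide: a carbonyl carbon bonded to a trivalent nitrogen.
The molecule carries 3 separate instances of a primary amide (-C(=O)NH2) meeting every constraint; each maps to a distinct set of atoms, giving 3 matches.

3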